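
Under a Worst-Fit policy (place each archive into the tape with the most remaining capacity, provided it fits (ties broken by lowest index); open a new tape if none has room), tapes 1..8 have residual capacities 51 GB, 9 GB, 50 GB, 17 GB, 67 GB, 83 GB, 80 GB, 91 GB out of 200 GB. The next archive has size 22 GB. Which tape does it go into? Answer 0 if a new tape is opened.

Tapes with room: tape 1 (51 GB), tape 3 (50 GB), tape 5 (67 GB), tape 6 (83 GB), tape 7 (80 GB), tape 8 (91 GB).
Most room is tape 8 with 91 GB free.

8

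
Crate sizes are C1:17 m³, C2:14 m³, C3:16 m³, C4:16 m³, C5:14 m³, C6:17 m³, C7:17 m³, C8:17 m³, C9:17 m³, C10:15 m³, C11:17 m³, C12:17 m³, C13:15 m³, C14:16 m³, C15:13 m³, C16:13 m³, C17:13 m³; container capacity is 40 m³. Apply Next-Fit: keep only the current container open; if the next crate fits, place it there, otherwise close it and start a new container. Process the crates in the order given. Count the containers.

C1 (17 m³) → container 1 (remaining 23 m³)
C2 (14 m³) → container 1 (remaining 9 m³)
C3 (16 m³) → container 2 (remaining 24 m³)
C4 (16 m³) → container 2 (remaining 8 m³)
C5 (14 m³) → container 3 (remaining 26 m³)
C6 (17 m³) → container 3 (remaining 9 m³)
C7 (17 m³) → container 4 (remaining 23 m³)
C8 (17 m³) → container 4 (remaining 6 m³)
C9 (17 m³) → container 5 (remaining 23 m³)
C10 (15 m³) → container 5 (remaining 8 m³)
C11 (17 m³) → container 6 (remaining 23 m³)
C12 (17 m³) → container 6 (remaining 6 m³)
C13 (15 m³) → container 7 (remaining 25 m³)
C14 (16 m³) → container 7 (remaining 9 m³)
C15 (13 m³) → container 8 (remaining 27 m³)
C16 (13 m³) → container 8 (remaining 14 m³)
C17 (13 m³) → container 8 (remaining 1 m³)

8 containers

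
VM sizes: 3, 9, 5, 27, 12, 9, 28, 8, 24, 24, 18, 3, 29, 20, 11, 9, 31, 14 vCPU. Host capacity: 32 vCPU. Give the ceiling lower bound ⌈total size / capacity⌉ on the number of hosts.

9 hosts

Total size = 3 + 9 + 5 + 27 + 12 + 9 + 28 + 8 + 24 + 24 + 18 + 3 + 29 + 20 + 11 + 9 + 31 + 14 = 284 vCPU.
⌈284 / 32⌉ = 9.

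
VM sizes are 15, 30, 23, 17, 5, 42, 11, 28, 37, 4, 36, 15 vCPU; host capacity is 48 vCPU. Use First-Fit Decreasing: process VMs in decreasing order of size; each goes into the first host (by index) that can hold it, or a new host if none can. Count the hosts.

6 hosts

Sorted descending: 42, 37, 36, 30, 28, 23, 17, 15, 15, 11, 5, 4.
Put 42 vCPU in host 1; 6 vCPU remain.
Put 37 vCPU in host 2; 11 vCPU remain.
Put 36 vCPU in host 3; 12 vCPU remain.
Put 30 vCPU in host 4; 18 vCPU remain.
Put 28 vCPU in host 5; 20 vCPU remain.
Put 23 vCPU in host 6; 25 vCPU remain.
Put 17 vCPU in host 4; 1 vCPU remain.
Put 15 vCPU in host 5; 5 vCPU remain.
Put 15 vCPU in host 6; 10 vCPU remain.
Put 11 vCPU in host 2; 0 vCPU remain.
Put 5 vCPU in host 1; 1 vCPU remain.
Put 4 vCPU in host 3; 8 vCPU remain.
Final hosts: [42,5] [37,11] [36,4] [30,17] [28,15] [23,15].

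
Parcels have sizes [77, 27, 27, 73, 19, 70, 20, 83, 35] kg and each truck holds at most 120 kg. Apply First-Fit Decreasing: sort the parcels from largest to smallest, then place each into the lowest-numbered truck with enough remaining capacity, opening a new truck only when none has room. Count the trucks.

Sorted descending: 83, 77, 73, 70, 35, 27, 27, 20, 19.
Put 83 kg in truck 1; 37 kg remain.
Put 77 kg in truck 2; 43 kg remain.
Put 73 kg in truck 3; 47 kg remain.
Put 70 kg in truck 4; 50 kg remain.
Put 35 kg in truck 1; 2 kg remain.
Put 27 kg in truck 2; 16 kg remain.
Put 27 kg in truck 3; 20 kg remain.
Put 20 kg in truck 3; 0 kg remain.
Put 19 kg in truck 4; 31 kg remain.
Final trucks: [83,35] [77,27] [73,27,20] [70,19].

4 trucks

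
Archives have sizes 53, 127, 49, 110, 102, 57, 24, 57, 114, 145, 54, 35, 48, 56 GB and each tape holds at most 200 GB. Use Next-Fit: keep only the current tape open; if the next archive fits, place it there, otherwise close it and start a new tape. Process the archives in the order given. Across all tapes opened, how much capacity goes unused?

169

Put 53 GB in tape 1; 147 GB remain.
Put 127 GB in tape 1; 20 GB remain.
Put 49 GB in tape 2; 151 GB remain.
Put 110 GB in tape 2; 41 GB remain.
Put 102 GB in tape 3; 98 GB remain.
Put 57 GB in tape 3; 41 GB remain.
Put 24 GB in tape 3; 17 GB remain.
Put 57 GB in tape 4; 143 GB remain.
Put 114 GB in tape 4; 29 GB remain.
Put 145 GB in tape 5; 55 GB remain.
Put 54 GB in tape 5; 1 GB remain.
Put 35 GB in tape 6; 165 GB remain.
Put 48 GB in tape 6; 117 GB remain.
Put 56 GB in tape 6; 61 GB remain.
6 tapes × 200 GB = 1200 GB; used 1031 GB; unused 169 GB.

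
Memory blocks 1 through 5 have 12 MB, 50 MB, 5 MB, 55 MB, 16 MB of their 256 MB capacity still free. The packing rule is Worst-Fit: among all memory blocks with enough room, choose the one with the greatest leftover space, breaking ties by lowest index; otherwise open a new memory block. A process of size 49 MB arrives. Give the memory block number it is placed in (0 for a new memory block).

Memory blocks with room: memory block 2 (50 MB), memory block 4 (55 MB).
Most room is memory block 4 with 55 MB free.

4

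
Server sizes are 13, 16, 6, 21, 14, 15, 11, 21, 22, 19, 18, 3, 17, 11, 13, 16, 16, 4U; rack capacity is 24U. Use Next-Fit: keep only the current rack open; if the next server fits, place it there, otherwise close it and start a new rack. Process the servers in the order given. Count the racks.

14 racks

Put 13U in rack 1; 11U remain.
Put 16U in rack 2; 8U remain.
Put 6U in rack 2; 2U remain.
Put 21U in rack 3; 3U remain.
Put 14U in rack 4; 10U remain.
Put 15U in rack 5; 9U remain.
Put 11U in rack 6; 13U remain.
Put 21U in rack 7; 3U remain.
Put 22U in rack 8; 2U remain.
Put 19U in rack 9; 5U remain.
Put 18U in rack 10; 6U remain.
Put 3U in rack 10; 3U remain.
Put 17U in rack 11; 7U remain.
Put 11U in rack 12; 13U remain.
Put 13U in rack 12; 0U remain.
Put 16U in rack 13; 8U remain.
Put 16U in rack 14; 8U remain.
Put 4U in rack 14; 4U remain.
Final racks: [13] [16,6] [21] [14] [15] [11] [21] [22] [19] [18,3] [17] [11,13] [16] [16,4].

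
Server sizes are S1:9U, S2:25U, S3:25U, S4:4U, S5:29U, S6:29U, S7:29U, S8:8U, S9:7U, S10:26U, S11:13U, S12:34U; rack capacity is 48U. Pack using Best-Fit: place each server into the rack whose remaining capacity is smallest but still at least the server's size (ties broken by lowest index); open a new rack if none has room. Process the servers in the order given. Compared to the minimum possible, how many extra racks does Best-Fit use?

0

Best-Fit: [9,25,4,8] [25] [29,7] [29,13] [29] [26] [34] → 7 racks.
7 servers exceed 24U (half the capacity), and no two of those can share a rack, so at least 7 racks are needed.
So 7 is already optimal.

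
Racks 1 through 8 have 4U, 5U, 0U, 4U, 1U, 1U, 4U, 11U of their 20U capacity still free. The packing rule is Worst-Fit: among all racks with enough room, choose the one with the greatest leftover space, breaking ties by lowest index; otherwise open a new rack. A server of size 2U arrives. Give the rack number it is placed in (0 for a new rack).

Racks with room: rack 1 (4U), rack 2 (5U), rack 4 (4U), rack 7 (4U), rack 8 (11U).
Most room is rack 8 with 11U free.

8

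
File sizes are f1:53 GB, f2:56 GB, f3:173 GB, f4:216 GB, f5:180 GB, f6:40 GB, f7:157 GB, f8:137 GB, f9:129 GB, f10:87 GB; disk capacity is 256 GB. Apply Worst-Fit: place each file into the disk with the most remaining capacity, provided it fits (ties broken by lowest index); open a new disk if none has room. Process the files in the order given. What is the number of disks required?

7 disks

disk 1: place f1 (53 GB), 203 GB left
disk 1: place f2 (56 GB), 147 GB left
disk 2: place f3 (173 GB), 83 GB left
disk 3: place f4 (216 GB), 40 GB left
disk 4: place f5 (180 GB), 76 GB left
disk 1: place f6 (40 GB), 107 GB left
disk 5: place f7 (157 GB), 99 GB left
disk 6: place f8 (137 GB), 119 GB left
disk 7: place f9 (129 GB), 127 GB left
disk 7: place f10 (87 GB), 40 GB left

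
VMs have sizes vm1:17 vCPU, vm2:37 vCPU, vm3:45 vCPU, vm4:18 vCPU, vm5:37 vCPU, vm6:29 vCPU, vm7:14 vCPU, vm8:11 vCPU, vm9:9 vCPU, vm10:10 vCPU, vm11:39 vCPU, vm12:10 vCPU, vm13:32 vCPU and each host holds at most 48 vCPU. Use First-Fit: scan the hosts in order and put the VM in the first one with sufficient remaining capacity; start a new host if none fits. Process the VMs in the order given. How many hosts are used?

7

host 1: place vm1 (17 vCPU), 31 vCPU left
host 2: place vm2 (37 vCPU), 11 vCPU left
host 3: place vm3 (45 vCPU), 3 vCPU left
host 1: place vm4 (18 vCPU), 13 vCPU left
host 4: place vm5 (37 vCPU), 11 vCPU left
host 5: place vm6 (29 vCPU), 19 vCPU left
host 5: place vm7 (14 vCPU), 5 vCPU left
host 1: place vm8 (11 vCPU), 2 vCPU left
host 2: place vm9 (9 vCPU), 2 vCPU left
host 4: place vm10 (10 vCPU), 1 vCPU left
host 6: place vm11 (39 vCPU), 9 vCPU left
host 7: place vm12 (10 vCPU), 38 vCPU left
host 7: place vm13 (32 vCPU), 6 vCPU left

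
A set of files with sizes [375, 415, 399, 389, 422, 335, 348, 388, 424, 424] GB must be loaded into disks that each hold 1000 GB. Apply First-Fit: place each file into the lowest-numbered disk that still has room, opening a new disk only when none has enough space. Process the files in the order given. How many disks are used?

5 disks

disk 1: place 375 GB, 625 GB left
disk 1: place 415 GB, 210 GB left
disk 2: place 399 GB, 601 GB left
disk 2: place 389 GB, 212 GB left
disk 3: place 422 GB, 578 GB left
disk 3: place 335 GB, 243 GB left
disk 4: place 348 GB, 652 GB left
disk 4: place 388 GB, 264 GB left
disk 5: place 424 GB, 576 GB left
disk 5: place 424 GB, 152 GB left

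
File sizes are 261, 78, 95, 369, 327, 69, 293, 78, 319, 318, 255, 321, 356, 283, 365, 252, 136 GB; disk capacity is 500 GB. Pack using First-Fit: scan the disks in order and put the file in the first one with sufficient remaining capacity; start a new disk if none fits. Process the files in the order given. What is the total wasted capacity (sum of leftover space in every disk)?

1825

261 GB → disk 1 (remaining 239 GB)
78 GB → disk 1 (remaining 161 GB)
95 GB → disk 1 (remaining 66 GB)
369 GB → disk 2 (remaining 131 GB)
327 GB → disk 3 (remaining 173 GB)
69 GB → disk 2 (remaining 62 GB)
293 GB → disk 4 (remaining 207 GB)
78 GB → disk 3 (remaining 95 GB)
319 GB → disk 5 (remaining 181 GB)
318 GB → disk 6 (remaining 182 GB)
255 GB → disk 7 (remaining 245 GB)
321 GB → disk 8 (remaining 179 GB)
356 GB → disk 9 (remaining 144 GB)
283 GB → disk 10 (remaining 217 GB)
365 GB → disk 11 (remaining 135 GB)
252 GB → disk 12 (remaining 248 GB)
136 GB → disk 4 (remaining 71 GB)
12 disks × 500 GB = 6000 GB; used 4175 GB; unused 1825 GB.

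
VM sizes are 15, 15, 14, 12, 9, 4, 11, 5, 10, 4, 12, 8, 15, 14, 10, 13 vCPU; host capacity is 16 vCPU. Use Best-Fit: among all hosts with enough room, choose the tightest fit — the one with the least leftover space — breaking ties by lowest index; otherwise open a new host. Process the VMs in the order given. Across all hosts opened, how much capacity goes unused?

37

15 vCPU → host 1 (remaining 1 vCPU)
15 vCPU → host 2 (remaining 1 vCPU)
14 vCPU → host 3 (remaining 2 vCPU)
12 vCPU → host 4 (remaining 4 vCPU)
9 vCPU → host 5 (remaining 7 vCPU)
4 vCPU → host 4 (remaining 0 vCPU)
11 vCPU → host 6 (remaining 5 vCPU)
5 vCPU → host 6 (remaining 0 vCPU)
10 vCPU → host 7 (remaining 6 vCPU)
4 vCPU → host 7 (remaining 2 vCPU)
12 vCPU → host 8 (remaining 4 vCPU)
8 vCPU → host 9 (remaining 8 vCPU)
15 vCPU → host 10 (remaining 1 vCPU)
14 vCPU → host 11 (remaining 2 vCPU)
10 vCPU → host 12 (remaining 6 vCPU)
13 vCPU → host 13 (remaining 3 vCPU)
13 hosts × 16 vCPU = 208 vCPU; used 171 vCPU; unused 37 vCPU.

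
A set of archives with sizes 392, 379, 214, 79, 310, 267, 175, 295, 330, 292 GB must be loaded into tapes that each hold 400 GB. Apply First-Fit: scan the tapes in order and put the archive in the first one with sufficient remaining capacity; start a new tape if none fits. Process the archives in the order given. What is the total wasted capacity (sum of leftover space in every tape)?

Put 392 GB in tape 1; 8 GB remain.
Put 379 GB in tape 2; 21 GB remain.
Put 214 GB in tape 3; 186 GB remain.
Put 79 GB in tape 3; 107 GB remain.
Put 310 GB in tape 4; 90 GB remain.
Put 267 GB in tape 5; 133 GB remain.
Put 175 GB in tape 6; 225 GB remain.
Put 295 GB in tape 7; 105 GB remain.
Put 330 GB in tape 8; 70 GB remain.
Put 292 GB in tape 9; 108 GB remain.
9 tapes × 400 GB = 3600 GB; used 2733 GB; unused 867 GB.

867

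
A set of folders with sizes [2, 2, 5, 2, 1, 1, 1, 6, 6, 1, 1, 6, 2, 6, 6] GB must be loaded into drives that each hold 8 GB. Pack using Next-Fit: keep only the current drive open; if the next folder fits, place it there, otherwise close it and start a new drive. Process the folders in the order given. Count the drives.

Put 2 GB in drive 1; 6 GB remain.
Put 2 GB in drive 1; 4 GB remain.
Put 5 GB in drive 2; 3 GB remain.
Put 2 GB in drive 2; 1 GB remain.
Put 1 GB in drive 2; 0 GB remain.
Put 1 GB in drive 3; 7 GB remain.
Put 1 GB in drive 3; 6 GB remain.
Put 6 GB in drive 3; 0 GB remain.
Put 6 GB in drive 4; 2 GB remain.
Put 1 GB in drive 4; 1 GB remain.
Put 1 GB in drive 4; 0 GB remain.
Put 6 GB in drive 5; 2 GB remain.
Put 2 GB in drive 5; 0 GB remain.
Put 6 GB in drive 6; 2 GB remain.
Put 6 GB in drive 7; 2 GB remain.
Final drives: [2,2] [5,2,1] [1,1,6] [6,1,1] [6,2] [6] [6].

7 drives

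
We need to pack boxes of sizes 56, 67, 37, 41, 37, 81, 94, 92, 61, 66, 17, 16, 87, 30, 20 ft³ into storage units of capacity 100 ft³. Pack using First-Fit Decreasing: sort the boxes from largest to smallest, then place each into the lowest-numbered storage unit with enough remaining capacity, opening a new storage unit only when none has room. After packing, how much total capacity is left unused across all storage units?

98

Sorted descending: 94, 92, 87, 81, 67, 66, 61, 56, 41, 37, 37, 30, 20, 17, 16.
storage unit 1: place 94 ft³, 6 ft³ left
storage unit 2: place 92 ft³, 8 ft³ left
storage unit 3: place 87 ft³, 13 ft³ left
storage unit 4: place 81 ft³, 19 ft³ left
storage unit 5: place 67 ft³, 33 ft³ left
storage unit 6: place 66 ft³, 34 ft³ left
storage unit 7: place 61 ft³, 39 ft³ left
storage unit 8: place 56 ft³, 44 ft³ left
storage unit 8: place 41 ft³, 3 ft³ left
storage unit 7: place 37 ft³, 2 ft³ left
storage unit 9: place 37 ft³, 63 ft³ left
storage unit 5: place 30 ft³, 3 ft³ left
storage unit 6: place 20 ft³, 14 ft³ left
storage unit 4: place 17 ft³, 2 ft³ left
storage unit 9: place 16 ft³, 47 ft³ left
9 storage units × 100 ft³ = 900 ft³; used 802 ft³; unused 98 ft³.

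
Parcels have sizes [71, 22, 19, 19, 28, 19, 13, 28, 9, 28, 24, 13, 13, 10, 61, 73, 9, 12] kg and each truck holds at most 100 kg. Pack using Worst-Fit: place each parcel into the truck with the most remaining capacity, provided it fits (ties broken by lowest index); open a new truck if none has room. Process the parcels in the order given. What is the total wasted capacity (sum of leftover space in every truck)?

Put 71 kg in truck 1; 29 kg remain.
Put 22 kg in truck 1; 7 kg remain.
Put 19 kg in truck 2; 81 kg remain.
Put 19 kg in truck 2; 62 kg remain.
Put 28 kg in truck 2; 34 kg remain.
Put 19 kg in truck 2; 15 kg remain.
Put 13 kg in truck 2; 2 kg remain.
Put 28 kg in truck 3; 72 kg remain.
Put 9 kg in truck 3; 63 kg remain.
Put 28 kg in truck 3; 35 kg remain.
Put 24 kg in truck 3; 11 kg remain.
Put 13 kg in truck 4; 87 kg remain.
Put 13 kg in truck 4; 74 kg remain.
Put 10 kg in truck 4; 64 kg remain.
Put 61 kg in truck 4; 3 kg remain.
Put 73 kg in truck 5; 27 kg remain.
Put 9 kg in truck 5; 18 kg remain.
Put 12 kg in truck 5; 6 kg remain.
5 trucks × 100 kg = 500 kg; used 471 kg; unused 29 kg.

29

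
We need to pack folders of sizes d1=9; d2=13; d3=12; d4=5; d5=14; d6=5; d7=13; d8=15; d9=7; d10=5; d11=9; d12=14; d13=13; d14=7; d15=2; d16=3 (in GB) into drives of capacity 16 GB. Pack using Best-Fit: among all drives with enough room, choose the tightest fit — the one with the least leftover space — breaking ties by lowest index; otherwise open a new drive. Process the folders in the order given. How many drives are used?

drive 1: place d1 (9 GB), 7 GB left
drive 2: place d2 (13 GB), 3 GB left
drive 3: place d3 (12 GB), 4 GB left
drive 1: place d4 (5 GB), 2 GB left
drive 4: place d5 (14 GB), 2 GB left
drive 5: place d6 (5 GB), 11 GB left
drive 6: place d7 (13 GB), 3 GB left
drive 7: place d8 (15 GB), 1 GB left
drive 5: place d9 (7 GB), 4 GB left
drive 8: place d10 (5 GB), 11 GB left
drive 8: place d11 (9 GB), 2 GB left
drive 9: place d12 (14 GB), 2 GB left
drive 10: place d13 (13 GB), 3 GB left
drive 11: place d14 (7 GB), 9 GB left
drive 1: place d15 (2 GB), 0 GB left
drive 2: place d16 (3 GB), 0 GB left
Final drives: [9,5,2] [13,3] [12] [14] [5,7] [13] [15] [5,9] [14] [13] [7].

11 drives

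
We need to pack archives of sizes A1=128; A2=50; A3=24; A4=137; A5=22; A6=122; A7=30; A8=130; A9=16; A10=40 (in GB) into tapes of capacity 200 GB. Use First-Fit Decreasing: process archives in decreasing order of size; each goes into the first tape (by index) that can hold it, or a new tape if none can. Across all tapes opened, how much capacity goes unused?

Sorted descending: 137, 130, 128, 122, 50, 40, 30, 24, 22, 16.
Put 137 GB in tape 1; 63 GB remain.
Put 130 GB in tape 2; 70 GB remain.
Put 128 GB in tape 3; 72 GB remain.
Put 122 GB in tape 4; 78 GB remain.
Put 50 GB in tape 1; 13 GB remain.
Put 40 GB in tape 2; 30 GB remain.
Put 30 GB in tape 2; 0 GB remain.
Put 24 GB in tape 3; 48 GB remain.
Put 22 GB in tape 3; 26 GB remain.
Put 16 GB in tape 3; 10 GB remain.
4 tapes × 200 GB = 800 GB; used 699 GB; unused 101 GB.

101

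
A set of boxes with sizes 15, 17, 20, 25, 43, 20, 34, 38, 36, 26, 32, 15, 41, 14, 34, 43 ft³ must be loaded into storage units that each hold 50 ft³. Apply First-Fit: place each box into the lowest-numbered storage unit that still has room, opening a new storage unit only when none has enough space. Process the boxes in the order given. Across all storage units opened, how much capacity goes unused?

97

storage unit 1: place 15 ft³, 35 ft³ left
storage unit 1: place 17 ft³, 18 ft³ left
storage unit 2: place 20 ft³, 30 ft³ left
storage unit 2: place 25 ft³, 5 ft³ left
storage unit 3: place 43 ft³, 7 ft³ left
storage unit 4: place 20 ft³, 30 ft³ left
storage unit 5: place 34 ft³, 16 ft³ left
storage unit 6: place 38 ft³, 12 ft³ left
storage unit 7: place 36 ft³, 14 ft³ left
storage unit 4: place 26 ft³, 4 ft³ left
storage unit 8: place 32 ft³, 18 ft³ left
storage unit 1: place 15 ft³, 3 ft³ left
storage unit 9: place 41 ft³, 9 ft³ left
storage unit 5: place 14 ft³, 2 ft³ left
storage unit 10: place 34 ft³, 16 ft³ left
storage unit 11: place 43 ft³, 7 ft³ left
11 storage units × 50 ft³ = 550 ft³; used 453 ft³; unused 97 ft³.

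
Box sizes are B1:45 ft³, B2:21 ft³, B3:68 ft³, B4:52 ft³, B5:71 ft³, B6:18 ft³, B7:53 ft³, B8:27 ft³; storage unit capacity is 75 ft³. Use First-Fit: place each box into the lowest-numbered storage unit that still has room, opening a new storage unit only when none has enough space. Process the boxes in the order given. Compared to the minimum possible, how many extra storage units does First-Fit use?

1

First-Fit: [45,21] [68] [52,18] [71] [53] [27] → 6 storage units.
Total size 355 ft³; any packing needs at least ⌈355/75⌉ = 5 storage units.
An optimal packing achieves that bound: [71] [68] [53,21] [52,18] [45,27] → 5 storage units.
Excess: 6 − 5 = 1.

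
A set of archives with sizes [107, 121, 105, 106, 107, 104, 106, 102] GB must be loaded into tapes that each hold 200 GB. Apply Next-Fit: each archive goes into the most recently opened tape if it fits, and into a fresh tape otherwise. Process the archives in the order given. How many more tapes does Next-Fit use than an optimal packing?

Next-Fit: [107] [121] [105] [106] [107] [104] [106] [102] → 8 tapes.
8 archives exceed 100 GB (half the capacity), and no two of those can share a tape, so at least 8 tapes are needed.
So 8 is already optimal.

0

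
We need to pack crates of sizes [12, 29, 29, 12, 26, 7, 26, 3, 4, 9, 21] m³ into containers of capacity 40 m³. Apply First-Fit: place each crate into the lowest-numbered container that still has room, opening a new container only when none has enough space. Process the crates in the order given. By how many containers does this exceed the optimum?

1

First-Fit: [12,12,7,3,4] [29,9] [29] [26] [26] [21] → 6 containers.
Total size 178 m³; any packing needs at least ⌈178/40⌉ = 5 containers.
An optimal packing achieves that bound: [29,9] [29,7,4] [26,12] [26,12] [21,3] → 5 containers.
Excess: 6 − 5 = 1.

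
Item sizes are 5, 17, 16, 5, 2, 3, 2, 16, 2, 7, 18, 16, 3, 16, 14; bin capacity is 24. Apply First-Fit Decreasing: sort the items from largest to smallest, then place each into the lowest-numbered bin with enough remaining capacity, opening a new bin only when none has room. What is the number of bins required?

7 bins

Sorted descending: 18, 17, 16, 16, 16, 16, 14, 7, 5, 5, 3, 3, 2, 2, 2.
Put 18 in bin 1; 6 remain.
Put 17 in bin 2; 7 remain.
Put 16 in bin 3; 8 remain.
Put 16 in bin 4; 8 remain.
Put 16 in bin 5; 8 remain.
Put 16 in bin 6; 8 remain.
Put 14 in bin 7; 10 remain.
Put 7 in bin 2; 0 remain.
Put 5 in bin 1; 1 remain.
Put 5 in bin 3; 3 remain.
Put 3 in bin 3; 0 remain.
Put 3 in bin 4; 5 remain.
Put 2 in bin 4; 3 remain.
Put 2 in bin 4; 1 remain.
Put 2 in bin 5; 6 remain.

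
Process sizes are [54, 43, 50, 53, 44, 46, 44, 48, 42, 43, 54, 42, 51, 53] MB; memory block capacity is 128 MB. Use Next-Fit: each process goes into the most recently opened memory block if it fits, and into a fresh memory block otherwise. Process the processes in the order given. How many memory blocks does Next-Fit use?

54 MB → memory block 1 (remaining 74 MB)
43 MB → memory block 1 (remaining 31 MB)
50 MB → memory block 2 (remaining 78 MB)
53 MB → memory block 2 (remaining 25 MB)
44 MB → memory block 3 (remaining 84 MB)
46 MB → memory block 3 (remaining 38 MB)
44 MB → memory block 4 (remaining 84 MB)
48 MB → memory block 4 (remaining 36 MB)
42 MB → memory block 5 (remaining 86 MB)
43 MB → memory block 5 (remaining 43 MB)
54 MB → memory block 6 (remaining 74 MB)
42 MB → memory block 6 (remaining 32 MB)
51 MB → memory block 7 (remaining 77 MB)
53 MB → memory block 7 (remaining 24 MB)

7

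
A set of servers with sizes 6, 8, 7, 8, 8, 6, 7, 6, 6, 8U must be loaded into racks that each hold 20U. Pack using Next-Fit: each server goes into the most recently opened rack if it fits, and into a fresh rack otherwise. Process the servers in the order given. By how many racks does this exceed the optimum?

1

Next-Fit: [6,8] [7,8] [8,6] [7,6,6] [8] → 5 racks.
Total size 70U; any packing needs at least ⌈70/20⌉ = 4 racks.
An optimal packing achieves that bound: [8,8] [8,8] [7,7,6] [6,6,6] → 4 racks.
Excess: 5 − 4 = 1.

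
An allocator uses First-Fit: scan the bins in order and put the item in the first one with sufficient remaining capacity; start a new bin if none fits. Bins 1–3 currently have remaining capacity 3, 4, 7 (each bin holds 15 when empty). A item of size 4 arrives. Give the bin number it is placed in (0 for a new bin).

2

Bins with room: bin 2 (4), bin 3 (7).
The first with room is bin 2.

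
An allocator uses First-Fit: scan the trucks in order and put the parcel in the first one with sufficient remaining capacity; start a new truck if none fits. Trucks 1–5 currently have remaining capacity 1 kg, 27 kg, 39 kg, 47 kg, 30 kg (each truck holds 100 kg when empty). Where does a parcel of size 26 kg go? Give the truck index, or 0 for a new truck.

2

Trucks with room: truck 2 (27 kg), truck 3 (39 kg), truck 4 (47 kg), truck 5 (30 kg).
The first with room is truck 2.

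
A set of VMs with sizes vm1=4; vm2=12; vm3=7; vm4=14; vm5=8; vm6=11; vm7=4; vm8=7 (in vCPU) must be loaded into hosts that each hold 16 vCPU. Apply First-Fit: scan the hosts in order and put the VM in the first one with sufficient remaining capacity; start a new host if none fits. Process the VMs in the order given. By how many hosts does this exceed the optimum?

0

First-Fit: [4,12] [7,8] [14] [11,4] [7] → 5 hosts.
Total size 67 vCPU; any packing needs at least ⌈67/16⌉ = 5 hosts.
So 5 is already optimal.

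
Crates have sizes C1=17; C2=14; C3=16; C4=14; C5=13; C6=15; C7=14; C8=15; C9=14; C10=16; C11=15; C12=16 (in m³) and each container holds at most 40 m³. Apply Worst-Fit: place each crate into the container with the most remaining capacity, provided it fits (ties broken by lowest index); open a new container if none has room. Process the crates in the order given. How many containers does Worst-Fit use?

C1 (17 m³) → container 1 (remaining 23 m³)
C2 (14 m³) → container 1 (remaining 9 m³)
C3 (16 m³) → container 2 (remaining 24 m³)
C4 (14 m³) → container 2 (remaining 10 m³)
C5 (13 m³) → container 3 (remaining 27 m³)
C6 (15 m³) → container 3 (remaining 12 m³)
C7 (14 m³) → container 4 (remaining 26 m³)
C8 (15 m³) → container 4 (remaining 11 m³)
C9 (14 m³) → container 5 (remaining 26 m³)
C10 (16 m³) → container 5 (remaining 10 m³)
C11 (15 m³) → container 6 (remaining 25 m³)
C12 (16 m³) → container 6 (remaining 9 m³)
Final containers: [17,14] [16,14] [13,15] [14,15] [14,16] [15,16].

6 containers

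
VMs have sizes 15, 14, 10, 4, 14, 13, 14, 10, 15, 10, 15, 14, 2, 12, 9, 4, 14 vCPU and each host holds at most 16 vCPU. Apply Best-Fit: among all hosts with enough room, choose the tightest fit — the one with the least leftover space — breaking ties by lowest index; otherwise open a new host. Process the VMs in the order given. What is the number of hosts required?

15 vCPU → host 1 (remaining 1 vCPU)
14 vCPU → host 2 (remaining 2 vCPU)
10 vCPU → host 3 (remaining 6 vCPU)
4 vCPU → host 3 (remaining 2 vCPU)
14 vCPU → host 4 (remaining 2 vCPU)
13 vCPU → host 5 (remaining 3 vCPU)
14 vCPU → host 6 (remaining 2 vCPU)
10 vCPU → host 7 (remaining 6 vCPU)
15 vCPU → host 8 (remaining 1 vCPU)
10 vCPU → host 9 (remaining 6 vCPU)
15 vCPU → host 10 (remaining 1 vCPU)
14 vCPU → host 11 (remaining 2 vCPU)
2 vCPU → host 2 (remaining 0 vCPU)
12 vCPU → host 12 (remaining 4 vCPU)
9 vCPU → host 13 (remaining 7 vCPU)
4 vCPU → host 12 (remaining 0 vCPU)
14 vCPU → host 14 (remaining 2 vCPU)

14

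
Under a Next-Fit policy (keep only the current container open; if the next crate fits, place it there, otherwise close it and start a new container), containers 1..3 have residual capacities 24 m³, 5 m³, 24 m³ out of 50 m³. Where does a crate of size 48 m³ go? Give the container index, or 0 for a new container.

Next-Fit only looks at container 3, which has 24 m³ free.
48 m³ does not fit, so a new container is opened.

0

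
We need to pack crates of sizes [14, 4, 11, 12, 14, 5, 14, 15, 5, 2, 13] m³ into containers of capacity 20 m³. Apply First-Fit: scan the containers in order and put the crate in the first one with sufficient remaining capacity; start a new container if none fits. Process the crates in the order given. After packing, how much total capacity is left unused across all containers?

14 m³ → container 1 (remaining 6 m³)
4 m³ → container 1 (remaining 2 m³)
11 m³ → container 2 (remaining 9 m³)
12 m³ → container 3 (remaining 8 m³)
14 m³ → container 4 (remaining 6 m³)
5 m³ → container 2 (remaining 4 m³)
14 m³ → container 5 (remaining 6 m³)
15 m³ → container 6 (remaining 5 m³)
5 m³ → container 3 (remaining 3 m³)
2 m³ → container 1 (remaining 0 m³)
13 m³ → container 7 (remaining 7 m³)
7 containers × 20 m³ = 140 m³; used 109 m³; unused 31 m³.

31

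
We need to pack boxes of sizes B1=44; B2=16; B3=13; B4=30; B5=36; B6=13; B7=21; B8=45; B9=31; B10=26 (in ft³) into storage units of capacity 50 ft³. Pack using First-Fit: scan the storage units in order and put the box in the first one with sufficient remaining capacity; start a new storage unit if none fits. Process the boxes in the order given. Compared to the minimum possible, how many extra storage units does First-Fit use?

First-Fit: [44] [16,13,13] [30] [36] [21,26] [45] [31] → 7 storage units.
Total size 275 ft³; any packing needs at least ⌈275/50⌉ = 6 storage units.
An optimal packing achieves that bound: [45] [44] [36,13] [31,16] [30,13] [26,21] → 6 storage units.
Excess: 7 − 6 = 1.

1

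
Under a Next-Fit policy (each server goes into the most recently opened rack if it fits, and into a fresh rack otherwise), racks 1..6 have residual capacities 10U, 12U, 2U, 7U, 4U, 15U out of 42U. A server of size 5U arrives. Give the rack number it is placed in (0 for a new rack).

Next-Fit only looks at rack 6, which has 15U free.
5U fits there.

6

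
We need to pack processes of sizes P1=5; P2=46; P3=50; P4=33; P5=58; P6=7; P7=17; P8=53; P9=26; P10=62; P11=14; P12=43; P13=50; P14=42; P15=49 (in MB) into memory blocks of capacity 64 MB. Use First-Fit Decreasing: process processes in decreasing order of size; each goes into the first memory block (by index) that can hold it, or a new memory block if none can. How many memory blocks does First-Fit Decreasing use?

10

Sorted descending: 62, 58, 53, 50, 50, 49, 46, 43, 42, 33, 26, 17, 14, 7, 5.
Put 62 MB in memory block 1; 2 MB remain.
Put 58 MB in memory block 2; 6 MB remain.
Put 53 MB in memory block 3; 11 MB remain.
Put 50 MB in memory block 4; 14 MB remain.
Put 50 MB in memory block 5; 14 MB remain.
Put 49 MB in memory block 6; 15 MB remain.
Put 46 MB in memory block 7; 18 MB remain.
Put 43 MB in memory block 8; 21 MB remain.
Put 42 MB in memory block 9; 22 MB remain.
Put 33 MB in memory block 10; 31 MB remain.
Put 26 MB in memory block 10; 5 MB remain.
Put 17 MB in memory block 7; 1 MB remain.
Put 14 MB in memory block 4; 0 MB remain.
Put 7 MB in memory block 3; 4 MB remain.
Put 5 MB in memory block 2; 1 MB remain.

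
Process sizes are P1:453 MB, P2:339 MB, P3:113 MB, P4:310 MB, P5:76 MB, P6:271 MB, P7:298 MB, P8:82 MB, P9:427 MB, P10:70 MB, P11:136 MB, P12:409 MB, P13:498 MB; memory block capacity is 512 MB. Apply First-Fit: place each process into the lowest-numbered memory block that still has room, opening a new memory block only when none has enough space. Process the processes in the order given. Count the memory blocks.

memory block 1: place P1 (453 MB), 59 MB left
memory block 2: place P2 (339 MB), 173 MB left
memory block 2: place P3 (113 MB), 60 MB left
memory block 3: place P4 (310 MB), 202 MB left
memory block 3: place P5 (76 MB), 126 MB left
memory block 4: place P6 (271 MB), 241 MB left
memory block 5: place P7 (298 MB), 214 MB left
memory block 3: place P8 (82 MB), 44 MB left
memory block 6: place P9 (427 MB), 85 MB left
memory block 4: place P10 (70 MB), 171 MB left
memory block 4: place P11 (136 MB), 35 MB left
memory block 7: place P12 (409 MB), 103 MB left
memory block 8: place P13 (498 MB), 14 MB left

8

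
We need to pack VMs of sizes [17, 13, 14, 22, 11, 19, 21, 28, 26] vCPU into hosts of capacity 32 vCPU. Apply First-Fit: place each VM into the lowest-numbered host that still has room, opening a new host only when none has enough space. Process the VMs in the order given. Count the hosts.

7

Put 17 vCPU in host 1; 15 vCPU remain.
Put 13 vCPU in host 1; 2 vCPU remain.
Put 14 vCPU in host 2; 18 vCPU remain.
Put 22 vCPU in host 3; 10 vCPU remain.
Put 11 vCPU in host 2; 7 vCPU remain.
Put 19 vCPU in host 4; 13 vCPU remain.
Put 21 vCPU in host 5; 11 vCPU remain.
Put 28 vCPU in host 6; 4 vCPU remain.
Put 26 vCPU in host 7; 6 vCPU remain.
Final hosts: [17,13] [14,11] [22] [19] [21] [28] [26].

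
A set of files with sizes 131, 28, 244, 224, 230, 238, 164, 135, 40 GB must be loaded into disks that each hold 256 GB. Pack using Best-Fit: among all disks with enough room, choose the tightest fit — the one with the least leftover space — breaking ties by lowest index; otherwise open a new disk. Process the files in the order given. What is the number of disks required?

131 GB → disk 1 (remaining 125 GB)
28 GB → disk 1 (remaining 97 GB)
244 GB → disk 2 (remaining 12 GB)
224 GB → disk 3 (remaining 32 GB)
230 GB → disk 4 (remaining 26 GB)
238 GB → disk 5 (remaining 18 GB)
164 GB → disk 6 (remaining 92 GB)
135 GB → disk 7 (remaining 121 GB)
40 GB → disk 6 (remaining 52 GB)
Final disks: [131,28] [244] [224] [230] [238] [164,40] [135].

7 disks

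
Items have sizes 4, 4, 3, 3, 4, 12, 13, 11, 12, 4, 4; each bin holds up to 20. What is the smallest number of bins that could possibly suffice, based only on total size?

Total size = 4 + 4 + 3 + 3 + 4 + 12 + 13 + 11 + 12 + 4 + 4 = 74.
⌈74 / 20⌉ = 4.

4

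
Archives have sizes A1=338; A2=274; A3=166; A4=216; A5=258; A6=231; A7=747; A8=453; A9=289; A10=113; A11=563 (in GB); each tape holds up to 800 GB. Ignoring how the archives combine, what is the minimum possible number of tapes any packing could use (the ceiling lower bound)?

5

Total size = 338 + 274 + 166 + 216 + 258 + 231 + 747 + 453 + 289 + 113 + 563 = 3648 GB.
⌈3648 / 800⌉ = 5.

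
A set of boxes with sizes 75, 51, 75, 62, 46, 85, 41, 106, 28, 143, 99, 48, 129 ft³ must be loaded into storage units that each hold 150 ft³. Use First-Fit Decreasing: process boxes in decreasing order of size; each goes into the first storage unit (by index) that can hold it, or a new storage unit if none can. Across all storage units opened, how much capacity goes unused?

62

Sorted descending: 143, 129, 106, 99, 85, 75, 75, 62, 51, 48, 46, 41, 28.
storage unit 1: place 143 ft³, 7 ft³ left
storage unit 2: place 129 ft³, 21 ft³ left
storage unit 3: place 106 ft³, 44 ft³ left
storage unit 4: place 99 ft³, 51 ft³ left
storage unit 5: place 85 ft³, 65 ft³ left
storage unit 6: place 75 ft³, 75 ft³ left
storage unit 6: place 75 ft³, 0 ft³ left
storage unit 5: place 62 ft³, 3 ft³ left
storage unit 4: place 51 ft³, 0 ft³ left
storage unit 7: place 48 ft³, 102 ft³ left
storage unit 7: place 46 ft³, 56 ft³ left
storage unit 3: place 41 ft³, 3 ft³ left
storage unit 7: place 28 ft³, 28 ft³ left
7 storage units × 150 ft³ = 1050 ft³; used 988 ft³; unused 62 ft³.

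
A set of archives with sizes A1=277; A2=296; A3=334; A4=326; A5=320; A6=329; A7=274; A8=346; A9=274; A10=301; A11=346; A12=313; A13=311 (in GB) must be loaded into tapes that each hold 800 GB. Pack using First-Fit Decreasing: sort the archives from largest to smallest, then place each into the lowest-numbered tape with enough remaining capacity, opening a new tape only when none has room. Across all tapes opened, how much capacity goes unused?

1553

Sorted descending: 346, 346, 334, 329, 326, 320, 313, 311, 301, 296, 277, 274, 274.
Put 346 GB in tape 1; 454 GB remain.
Put 346 GB in tape 1; 108 GB remain.
Put 334 GB in tape 2; 466 GB remain.
Put 329 GB in tape 2; 137 GB remain.
Put 326 GB in tape 3; 474 GB remain.
Put 320 GB in tape 3; 154 GB remain.
Put 313 GB in tape 4; 487 GB remain.
Put 311 GB in tape 4; 176 GB remain.
Put 301 GB in tape 5; 499 GB remain.
Put 296 GB in tape 5; 203 GB remain.
Put 277 GB in tape 6; 523 GB remain.
Put 274 GB in tape 6; 249 GB remain.
Put 274 GB in tape 7; 526 GB remain.
7 tapes × 800 GB = 5600 GB; used 4047 GB; unused 1553 GB.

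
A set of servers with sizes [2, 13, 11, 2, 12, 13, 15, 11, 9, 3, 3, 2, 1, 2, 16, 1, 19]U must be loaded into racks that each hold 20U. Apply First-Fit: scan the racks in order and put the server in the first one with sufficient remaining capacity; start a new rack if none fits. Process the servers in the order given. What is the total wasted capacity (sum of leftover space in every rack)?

2U → rack 1 (remaining 18U)
13U → rack 1 (remaining 5U)
11U → rack 2 (remaining 9U)
2U → rack 1 (remaining 3U)
12U → rack 3 (remaining 8U)
13U → rack 4 (remaining 7U)
15U → rack 5 (remaining 5U)
11U → rack 6 (remaining 9U)
9U → rack 2 (remaining 0U)
3U → rack 1 (remaining 0U)
3U → rack 3 (remaining 5U)
2U → rack 3 (remaining 3U)
1U → rack 3 (remaining 2U)
2U → rack 3 (remaining 0U)
16U → rack 7 (remaining 4U)
1U → rack 4 (remaining 6U)
19U → rack 8 (remaining 1U)
8 racks × 20U = 160U; used 135U; unused 25U.

25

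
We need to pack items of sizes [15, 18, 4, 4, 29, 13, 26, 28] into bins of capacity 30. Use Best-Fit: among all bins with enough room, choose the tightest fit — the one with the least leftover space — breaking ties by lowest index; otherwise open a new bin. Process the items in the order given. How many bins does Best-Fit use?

5 bins

15 → bin 1 (remaining 15)
18 → bin 2 (remaining 12)
4 → bin 2 (remaining 8)
4 → bin 2 (remaining 4)
29 → bin 3 (remaining 1)
13 → bin 1 (remaining 2)
26 → bin 4 (remaining 4)
28 → bin 5 (remaining 2)
Final bins: [15,13] [18,4,4] [29] [26] [28].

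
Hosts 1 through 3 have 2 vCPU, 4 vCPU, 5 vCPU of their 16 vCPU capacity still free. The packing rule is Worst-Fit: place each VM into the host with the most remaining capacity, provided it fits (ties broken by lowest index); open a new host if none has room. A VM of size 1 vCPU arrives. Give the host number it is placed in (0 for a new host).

3

Hosts with room: host 1 (2 vCPU), host 2 (4 vCPU), host 3 (5 vCPU).
Most room is host 3 with 5 vCPU free.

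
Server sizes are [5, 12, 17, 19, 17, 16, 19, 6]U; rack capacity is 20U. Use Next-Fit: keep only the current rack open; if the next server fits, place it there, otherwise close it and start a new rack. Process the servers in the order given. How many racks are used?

5U → rack 1 (remaining 15U)
12U → rack 1 (remaining 3U)
17U → rack 2 (remaining 3U)
19U → rack 3 (remaining 1U)
17U → rack 4 (remaining 3U)
16U → rack 5 (remaining 4U)
19U → rack 6 (remaining 1U)
6U → rack 7 (remaining 14U)
Final racks: [5,12] [17] [19] [17] [16] [19] [6].

7 racks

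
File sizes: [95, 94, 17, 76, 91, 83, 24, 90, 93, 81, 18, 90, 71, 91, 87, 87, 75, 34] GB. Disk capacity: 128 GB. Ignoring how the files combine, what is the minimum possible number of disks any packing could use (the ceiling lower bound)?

Total size = 95 + 94 + 17 + 76 + 91 + 83 + 24 + 90 + 93 + 81 + 18 + 90 + 71 + 91 + 87 + 87 + 75 + 34 = 1297 GB.
⌈1297 / 128⌉ = 11.

11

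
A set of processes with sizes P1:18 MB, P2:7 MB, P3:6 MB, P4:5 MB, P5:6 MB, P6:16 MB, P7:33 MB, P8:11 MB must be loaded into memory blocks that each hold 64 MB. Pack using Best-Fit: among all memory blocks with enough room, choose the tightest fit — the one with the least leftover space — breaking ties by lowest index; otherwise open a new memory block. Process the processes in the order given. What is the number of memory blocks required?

P1 (18 MB) → memory block 1 (remaining 46 MB)
P2 (7 MB) → memory block 1 (remaining 39 MB)
P3 (6 MB) → memory block 1 (remaining 33 MB)
P4 (5 MB) → memory block 1 (remaining 28 MB)
P5 (6 MB) → memory block 1 (remaining 22 MB)
P6 (16 MB) → memory block 1 (remaining 6 MB)
P7 (33 MB) → memory block 2 (remaining 31 MB)
P8 (11 MB) → memory block 2 (remaining 20 MB)

2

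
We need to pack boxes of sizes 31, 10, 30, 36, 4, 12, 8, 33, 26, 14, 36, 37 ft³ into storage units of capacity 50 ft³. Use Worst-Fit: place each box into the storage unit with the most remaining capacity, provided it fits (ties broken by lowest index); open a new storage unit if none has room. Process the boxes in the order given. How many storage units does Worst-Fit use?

7

storage unit 1: place 31 ft³, 19 ft³ left
storage unit 1: place 10 ft³, 9 ft³ left
storage unit 2: place 30 ft³, 20 ft³ left
storage unit 3: place 36 ft³, 14 ft³ left
storage unit 2: place 4 ft³, 16 ft³ left
storage unit 2: place 12 ft³, 4 ft³ left
storage unit 3: place 8 ft³, 6 ft³ left
storage unit 4: place 33 ft³, 17 ft³ left
storage unit 5: place 26 ft³, 24 ft³ left
storage unit 5: place 14 ft³, 10 ft³ left
storage unit 6: place 36 ft³, 14 ft³ left
storage unit 7: place 37 ft³, 13 ft³ left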